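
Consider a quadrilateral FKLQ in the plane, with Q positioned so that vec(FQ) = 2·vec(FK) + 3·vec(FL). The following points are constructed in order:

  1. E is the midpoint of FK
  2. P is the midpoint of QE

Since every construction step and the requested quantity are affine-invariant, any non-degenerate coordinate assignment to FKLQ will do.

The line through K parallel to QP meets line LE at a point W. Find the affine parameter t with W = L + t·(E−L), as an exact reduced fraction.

t = 3/2

Work in coordinates with F = (0, 0), K = (1, 0), L = (0, 1), Q = (2, 3).
1. E is the midpoint of FK ⇒ E = (1/2, 0)
2. P is the midpoint of QE ⇒ P = (5/4, 3/2)
through K parallel to QP: direction (-3/4, -3/2); meets LE at W = (3/4, -1/2)
W = L + t·(E−L) with t = 3/2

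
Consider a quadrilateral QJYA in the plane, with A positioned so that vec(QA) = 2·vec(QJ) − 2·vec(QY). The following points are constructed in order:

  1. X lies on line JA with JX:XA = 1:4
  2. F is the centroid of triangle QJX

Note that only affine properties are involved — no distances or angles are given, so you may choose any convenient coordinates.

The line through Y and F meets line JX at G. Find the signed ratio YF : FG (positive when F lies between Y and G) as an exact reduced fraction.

Assign Q = (0, 0), J = (1, 0), Y = (0, 1), A = (2, -2) — the answer is frame-independent, so this choice is without loss of generality.
1. X lies on line JA with JX:XA = 1:4 ⇒ X = (6/5, -2/5)
2. F is the centroid of triangle QJX ⇒ F = (11/15, -2/15)
line YF meets JX at G = (11/5, -12/5)
F = Y + t·(G−Y) with t = 1/3, so YF:FG = 1/3:2/3

YF:FG = 1/2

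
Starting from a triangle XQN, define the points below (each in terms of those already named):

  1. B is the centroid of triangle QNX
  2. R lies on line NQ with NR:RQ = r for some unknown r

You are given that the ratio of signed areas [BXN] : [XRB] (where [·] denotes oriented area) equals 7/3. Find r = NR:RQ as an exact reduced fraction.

Set X = (0, 0), Q = (1, 0), N = (0, 1); any affine frame gives the same invariant.
1. B is the centroid of triangle QNX ⇒ B = (1/3, 1/3)
2. With NR:RQ = r, write λ = r/(r+1) so R = N + λ·(Q−N); R is affine-linear in λ
Every point depending on R is an affine combination of R and λ-independent points, so each such coordinate is linear in λ; the λ² term in each signed area is a multiple of (Q−N)×(Q−N) = 0, so 2·[BXN] and 2·[XRB] are each linear in λ. Evaluating at λ=0 and λ=1:
  2·[BXN] = -1/3,   2·[XRB] = 2/3·λ − 1/3
So [BXN]:[XRB] = (-1/3) / (2/3·λ − 1/3). Setting this equal to 7/3:
  -1/3 = 7/3·(2/3·λ − 1/3)  ⇒  λ = 2/7
Then r = λ/(1−λ) = (2/7)/(5/7) = 2/5. Check: with r = 2/5, R = (2/7, 5/7) and [BXN]:[XRB] = 7/3 as required.

r = 2/5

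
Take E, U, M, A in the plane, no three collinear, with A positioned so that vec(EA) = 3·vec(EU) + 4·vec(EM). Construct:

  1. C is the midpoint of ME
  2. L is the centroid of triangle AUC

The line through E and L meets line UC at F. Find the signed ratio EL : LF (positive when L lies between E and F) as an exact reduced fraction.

EL:LF = -13/10

Set E = (0, 0), U = (1, 0), M = (0, 1), A = (3, 4); any affine frame gives the same invariant.
1. C is the midpoint of ME ⇒ C = (0, 1/2)
2. L is the centroid of triangle AUC ⇒ L = (4/3, 3/2)
line EL meets UC at F = (4/13, 9/26)
L = E + t·(F−E) with t = 13/3, so EL:LF = 13/3:-10/3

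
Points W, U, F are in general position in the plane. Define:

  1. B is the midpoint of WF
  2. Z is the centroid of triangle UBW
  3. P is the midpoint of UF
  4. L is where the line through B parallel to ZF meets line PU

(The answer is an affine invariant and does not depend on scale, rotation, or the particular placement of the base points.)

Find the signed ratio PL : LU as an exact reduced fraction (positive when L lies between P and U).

Set W = (0, 0), U = (1, 0), F = (0, 1); any affine frame gives the same invariant.
1. B is the midpoint of WF ⇒ B = (0, 1/2)
2. Z is the centroid of triangle UBW ⇒ Z = (1/3, 1/6)
3. P is the midpoint of UF ⇒ P = (1/2, 1/2)
4. L is where the line through B parallel to ZF meets line PU ⇒ L = (-1/3, 4/3)
L = P + t·(U−P) with t = -5/3, so PL:LU = t:(1−t) = -5/3:8/3

PL:LU = -5/8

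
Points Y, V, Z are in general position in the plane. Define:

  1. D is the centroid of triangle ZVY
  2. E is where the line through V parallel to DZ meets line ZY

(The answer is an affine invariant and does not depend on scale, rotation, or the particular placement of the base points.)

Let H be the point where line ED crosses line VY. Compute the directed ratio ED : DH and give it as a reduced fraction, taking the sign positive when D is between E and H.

Work in coordinates with Y = (0, 0), V = (1, 0), Z = (0, 1).
1. D is the centroid of triangle ZVY ⇒ D = (1/3, 1/3)
2. E is where the line through V parallel to DZ meets line ZY ⇒ E = (0, 2)
line ED meets VY at H = (2/5, 0)
D = E + t·(H−E) with t = 5/6, so ED:DH = 5/6:1/6

ED:DH = 5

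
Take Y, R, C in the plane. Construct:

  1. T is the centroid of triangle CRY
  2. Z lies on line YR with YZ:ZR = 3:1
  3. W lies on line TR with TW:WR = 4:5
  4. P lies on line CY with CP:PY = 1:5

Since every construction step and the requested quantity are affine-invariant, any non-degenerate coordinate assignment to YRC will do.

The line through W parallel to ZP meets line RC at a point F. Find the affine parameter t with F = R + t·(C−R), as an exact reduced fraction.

Work in coordinates with Y = (0, 0), R = (1, 0), C = (0, 1).
1. T is the centroid of triangle CRY ⇒ T = (1/3, 1/3)
2. Z lies on line YR with YZ:ZR = 3:1 ⇒ Z = (3/4, 0)
3. W lies on line TR with TW:WR = 4:5 ⇒ W = (17/27, 5/27)
4. P lies on line CY with CP:PY = 1:5 ⇒ P = (0, 5/6)
through W parallel to ZP: direction (-3/4, 5/6); meets RC at F = (-28/27, 55/27)
F = R + t·(C−R) with t = 55/27

t = 55/27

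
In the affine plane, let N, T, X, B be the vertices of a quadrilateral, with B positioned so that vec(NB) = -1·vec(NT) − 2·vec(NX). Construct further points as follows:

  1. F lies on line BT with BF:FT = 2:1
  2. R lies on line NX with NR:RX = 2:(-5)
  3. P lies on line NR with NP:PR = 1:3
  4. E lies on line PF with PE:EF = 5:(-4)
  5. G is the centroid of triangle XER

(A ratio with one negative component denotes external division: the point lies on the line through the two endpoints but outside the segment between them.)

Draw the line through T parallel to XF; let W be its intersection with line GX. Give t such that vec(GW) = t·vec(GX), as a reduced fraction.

Set N = (0, 0), T = (1, 0), X = (0, 1), B = (-1, -2); any affine frame gives the same invariant.
1. F lies on line BT with BF:FT = 2:1 ⇒ F = (1/3, -2/3)
2. R lies on line NX with NR:RX = 2:(-5) ⇒ R = (0, -2/3)
3. P lies on line NR with NP:PR = 1:3 ⇒ P = (0, -1/6)
4. E lies on line PF with PE:EF = 5:(-4) ⇒ E = (5/3, -8/3)
5. G is the centroid of triangle XER ⇒ G = (5/9, -7/9)
through T parallel to XF: direction (1/3, -5/3); meets GX at W = (20/9, -55/9)
W = G + t·(X−G) with t = -3

t = -3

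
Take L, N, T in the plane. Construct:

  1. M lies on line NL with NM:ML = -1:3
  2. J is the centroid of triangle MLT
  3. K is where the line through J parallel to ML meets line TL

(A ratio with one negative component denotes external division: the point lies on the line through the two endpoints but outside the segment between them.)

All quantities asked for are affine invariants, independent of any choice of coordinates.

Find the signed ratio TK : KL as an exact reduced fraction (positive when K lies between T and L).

Choose coordinates L = (0, 0), N = (1, 0), T = (0, 1).
1. M lies on line NL with NM:ML = -1:3 ⇒ M = (3/2, 0)
2. J is the centroid of triangle MLT ⇒ J = (1/2, 1/3)
3. K is where the line through J parallel to ML meets line TL ⇒ K = (0, 1/3)
K = T + t·(L−T) with t = 2/3, so TK:KL = t:(1−t) = 2/3:1/3

TK:KL = 2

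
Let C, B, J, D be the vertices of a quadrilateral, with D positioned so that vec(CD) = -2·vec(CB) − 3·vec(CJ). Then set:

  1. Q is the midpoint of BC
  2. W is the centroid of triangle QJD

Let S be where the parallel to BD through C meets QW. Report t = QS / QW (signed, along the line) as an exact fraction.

t = 3/2

Choose coordinates C = (0, 0), B = (1, 0), J = (0, 1), D = (-2, -3).
1. Q is the midpoint of BC ⇒ Q = (1/2, 0)
2. W is the centroid of triangle QJD ⇒ W = (-1/2, -2/3)
through C parallel to BD: direction (-3, -3); meets QW at S = (-1, -1)
S = Q + t·(W−Q) with t = 3/2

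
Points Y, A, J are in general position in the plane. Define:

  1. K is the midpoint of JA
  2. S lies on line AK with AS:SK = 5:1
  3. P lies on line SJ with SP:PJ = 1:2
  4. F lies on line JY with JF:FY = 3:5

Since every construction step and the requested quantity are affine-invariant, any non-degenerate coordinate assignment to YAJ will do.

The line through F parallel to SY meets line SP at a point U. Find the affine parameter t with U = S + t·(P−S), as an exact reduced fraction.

Assign Y = (0, 0), A = (1, 0), J = (0, 1) — the answer is frame-independent, so this choice is without loss of generality.
1. K is the midpoint of JA ⇒ K = (1/2, 1/2)
2. S lies on line AK with AS:SK = 5:1 ⇒ S = (7/12, 5/12)
3. P lies on line SJ with SP:PJ = 1:2 ⇒ P = (7/18, 11/18)
4. F lies on line JY with JF:FY = 3:5 ⇒ F = (0, 5/8)
through F parallel to SY: direction (-7/12, -5/12); meets SP at U = (7/32, 25/32)
U = S + t·(P−S) with t = 15/8

t = 15/8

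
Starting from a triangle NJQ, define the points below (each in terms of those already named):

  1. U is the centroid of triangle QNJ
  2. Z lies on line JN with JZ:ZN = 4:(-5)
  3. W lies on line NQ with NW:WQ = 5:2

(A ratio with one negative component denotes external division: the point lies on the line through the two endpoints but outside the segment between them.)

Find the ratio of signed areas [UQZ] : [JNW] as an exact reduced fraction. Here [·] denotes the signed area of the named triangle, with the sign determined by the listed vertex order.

Choose coordinates N = (0, 0), J = (1, 0), Q = (0, 1).
1. U is the centroid of triangle QNJ ⇒ U = (1/3, 1/3)
2. Z lies on line JN with JZ:ZN = 4:(-5) ⇒ Z = (5, 0)
3. W lies on line NQ with NW:WQ = 5:2 ⇒ W = (0, 5/7)
2·[UQZ] = -3, 2·[JNW] = -5/7
[UQZ]:[JNW] = -3:-5/7 = 21/5

[UQZ]:[JNW] = 21/5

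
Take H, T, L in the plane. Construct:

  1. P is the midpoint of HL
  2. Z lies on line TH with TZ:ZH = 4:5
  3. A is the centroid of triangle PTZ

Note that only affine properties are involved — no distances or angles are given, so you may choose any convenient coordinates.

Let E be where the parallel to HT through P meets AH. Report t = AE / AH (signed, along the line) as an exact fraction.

t = -2

Set H = (0, 0), T = (1, 0), L = (0, 1); any affine frame gives the same invariant.
1. P is the midpoint of HL ⇒ P = (0, 1/2)
2. Z lies on line TH with TZ:ZH = 4:5 ⇒ Z = (5/9, 0)
3. A is the centroid of triangle PTZ ⇒ A = (14/27, 1/6)
through P parallel to HT: direction (1, 0); meets AH at E = (14/9, 1/2)
E = A + t·(H−A) with t = -2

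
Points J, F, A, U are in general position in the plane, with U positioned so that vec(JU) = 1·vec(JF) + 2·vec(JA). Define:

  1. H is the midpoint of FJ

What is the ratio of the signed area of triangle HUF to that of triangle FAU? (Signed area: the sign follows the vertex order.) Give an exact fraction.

[HUF]:[FAU] = 1/2

Set J = (0, 0), F = (1, 0), A = (0, 1), U = (1, 2); any affine frame gives the same invariant.
1. H is the midpoint of FJ ⇒ H = (1/2, 0)
2·[HUF] = -1, 2·[FAU] = -2
[HUF]:[FAU] = -1:-2 = 1/2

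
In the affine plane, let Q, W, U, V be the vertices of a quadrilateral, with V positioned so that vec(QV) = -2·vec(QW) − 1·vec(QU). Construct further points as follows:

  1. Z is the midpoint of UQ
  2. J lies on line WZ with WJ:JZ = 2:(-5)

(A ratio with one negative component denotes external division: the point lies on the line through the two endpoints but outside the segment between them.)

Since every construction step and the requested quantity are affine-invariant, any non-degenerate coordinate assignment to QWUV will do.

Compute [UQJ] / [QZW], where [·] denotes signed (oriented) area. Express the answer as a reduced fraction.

Assign Q = (0, 0), W = (1, 0), U = (0, 1), V = (-2, -1) — the answer is frame-independent, so this choice is without loss of generality.
1. Z is the midpoint of UQ ⇒ Z = (0, 1/2)
2. J lies on line WZ with WJ:JZ = 2:(-5) ⇒ J = (5/3, -1/3)
2·[UQJ] = 5/3, 2·[QZW] = -1/2
[UQJ]:[QZW] = 5/3:-1/2 = -10/3

[UQJ]:[QZW] = -10/3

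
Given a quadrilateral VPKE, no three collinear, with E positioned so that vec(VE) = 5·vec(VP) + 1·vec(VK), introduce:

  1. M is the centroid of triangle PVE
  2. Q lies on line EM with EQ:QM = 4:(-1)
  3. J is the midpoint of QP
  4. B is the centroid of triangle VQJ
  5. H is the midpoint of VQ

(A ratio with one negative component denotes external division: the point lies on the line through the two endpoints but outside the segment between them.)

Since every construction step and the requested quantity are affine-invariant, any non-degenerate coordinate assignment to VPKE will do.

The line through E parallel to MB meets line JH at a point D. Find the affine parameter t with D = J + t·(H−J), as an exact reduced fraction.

t = 16/15

Work in coordinates with V = (0, 0), P = (1, 0), K = (0, 1), E = (5, 1).
1. M is the centroid of triangle PVE ⇒ M = (2, 1/3)
2. Q lies on line EM with EQ:QM = 4:(-1) ⇒ Q = (1, 1/9)
3. J is the midpoint of QP ⇒ J = (1, 1/18)
4. B is the centroid of triangle VQJ ⇒ B = (2/3, 1/18)
5. H is the midpoint of VQ ⇒ H = (1/2, 1/18)
through E parallel to MB: direction (-4/3, -5/18); meets JH at D = (7/15, 1/18)
D = J + t·(H−J) with t = 16/15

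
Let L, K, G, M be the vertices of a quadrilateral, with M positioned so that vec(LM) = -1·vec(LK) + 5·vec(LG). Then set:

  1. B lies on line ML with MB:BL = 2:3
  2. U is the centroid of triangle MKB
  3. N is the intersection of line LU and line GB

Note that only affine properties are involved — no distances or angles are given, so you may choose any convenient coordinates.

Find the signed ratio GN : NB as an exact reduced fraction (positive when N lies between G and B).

Work in coordinates with L = (0, 0), K = (1, 0), G = (0, 1), M = (-1, 5).
1. B lies on line ML with MB:BL = 2:3 ⇒ B = (-3/5, 3)
2. U is the centroid of triangle MKB ⇒ U = (-1/5, 8/3)
3. N is the intersection of line LU and line GB ⇒ N = (-1/10, 4/3)
N = G + t·(B−G) with t = 1/6, so GN:NB = t:(1−t) = 1/6:5/6

GN:NB = 1/5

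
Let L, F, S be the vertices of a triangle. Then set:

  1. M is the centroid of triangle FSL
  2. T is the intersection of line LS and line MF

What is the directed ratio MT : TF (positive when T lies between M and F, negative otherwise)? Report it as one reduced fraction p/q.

Work in coordinates with L = (0, 0), F = (1, 0), S = (0, 1).
1. M is the centroid of triangle FSL ⇒ M = (1/3, 1/3)
2. T is the intersection of line LS and line MF ⇒ T = (0, 1/2)
T = M + t·(F−M) with t = -1/2, so MT:TF = t:(1−t) = -1/2:3/2

MT:TF = -1/3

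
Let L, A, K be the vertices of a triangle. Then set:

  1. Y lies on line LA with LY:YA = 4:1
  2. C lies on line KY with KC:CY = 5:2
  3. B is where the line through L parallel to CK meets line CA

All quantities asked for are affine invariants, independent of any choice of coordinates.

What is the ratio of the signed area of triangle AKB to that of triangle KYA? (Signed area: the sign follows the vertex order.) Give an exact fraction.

Choose coordinates L = (0, 0), A = (1, 0), K = (0, 1).
1. Y lies on line LA with LY:YA = 4:1 ⇒ Y = (4/5, 0)
2. C lies on line KY with KC:CY = 5:2 ⇒ C = (4/7, 2/7)
3. B is where the line through L parallel to CK meets line CA ⇒ B = (-8/7, 10/7)
2·[AKB] = 5/7, 2·[KYA] = 1/5
[AKB]:[KYA] = 5/7:1/5 = 25/7

[AKB]:[KYA] = 25/7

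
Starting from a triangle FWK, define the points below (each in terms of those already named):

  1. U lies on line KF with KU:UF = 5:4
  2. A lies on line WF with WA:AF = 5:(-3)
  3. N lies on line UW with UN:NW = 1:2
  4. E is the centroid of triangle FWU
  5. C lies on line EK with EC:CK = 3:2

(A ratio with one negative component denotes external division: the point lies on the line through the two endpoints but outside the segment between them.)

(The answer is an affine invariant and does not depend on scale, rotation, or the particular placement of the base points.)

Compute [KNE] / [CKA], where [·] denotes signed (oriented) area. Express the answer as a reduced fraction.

Work in coordinates with F = (0, 0), W = (1, 0), K = (0, 1).
1. U lies on line KF with KU:UF = 5:4 ⇒ U = (0, 4/9)
2. A lies on line WF with WA:AF = 5:(-3) ⇒ A = (-3/2, 0)
3. N lies on line UW with UN:NW = 1:2 ⇒ N = (1/3, 8/27)
4. E is the centroid of triangle FWU ⇒ E = (1/3, 4/27)
5. C lies on line EK with EC:CK = 3:2 ⇒ C = (2/15, 89/135)
2·[KNE] = -4/81, 2·[CKA] = 29/45
[KNE]:[CKA] = -4/81:29/45 = -20/261

[KNE]:[CKA] = -20/261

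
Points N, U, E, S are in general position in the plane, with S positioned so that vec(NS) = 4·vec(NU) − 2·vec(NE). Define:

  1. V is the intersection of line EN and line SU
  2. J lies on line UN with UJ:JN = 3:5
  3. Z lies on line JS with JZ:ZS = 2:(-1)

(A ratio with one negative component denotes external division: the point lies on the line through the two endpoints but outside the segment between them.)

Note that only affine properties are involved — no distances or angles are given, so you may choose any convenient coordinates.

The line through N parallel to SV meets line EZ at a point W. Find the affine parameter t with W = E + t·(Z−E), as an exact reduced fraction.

Work in coordinates with N = (0, 0), U = (1, 0), E = (0, 1), S = (4, -2).
1. V is the intersection of line EN and line SU ⇒ V = (0, 2/3)
2. J lies on line UN with UJ:JN = 3:5 ⇒ J = (5/8, 0)
3. Z lies on line JS with JZ:ZS = 2:(-1) ⇒ Z = (59/8, -4)
through N parallel to SV: direction (-4, 8/3); meets EZ at W = (177/2, -59)
W = E + t·(Z−E) with t = 12

t = 12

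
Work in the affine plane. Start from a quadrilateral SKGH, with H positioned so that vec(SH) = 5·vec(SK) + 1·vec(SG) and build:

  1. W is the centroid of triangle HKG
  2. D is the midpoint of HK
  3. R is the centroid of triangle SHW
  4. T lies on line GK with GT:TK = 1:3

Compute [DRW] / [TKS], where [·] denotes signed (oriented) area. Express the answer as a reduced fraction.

[DRW]:[TKS] = 2/27

Choose coordinates S = (0, 0), K = (1, 0), G = (0, 1), H = (5, 1).
1. W is the centroid of triangle HKG ⇒ W = (2, 2/3)
2. D is the midpoint of HK ⇒ D = (3, 1/2)
3. R is the centroid of triangle SHW ⇒ R = (7/3, 5/9)
4. T lies on line GK with GT:TK = 1:3 ⇒ T = (1/4, 3/4)
2·[DRW] = -1/18, 2·[TKS] = -3/4
[DRW]:[TKS] = -1/18:-3/4 = 2/27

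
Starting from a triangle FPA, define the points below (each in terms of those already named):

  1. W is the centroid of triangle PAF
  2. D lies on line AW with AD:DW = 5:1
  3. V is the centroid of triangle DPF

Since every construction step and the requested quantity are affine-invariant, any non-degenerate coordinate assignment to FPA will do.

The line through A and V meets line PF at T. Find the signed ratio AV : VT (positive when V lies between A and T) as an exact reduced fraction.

Choose coordinates F = (0, 0), P = (1, 0), A = (0, 1).
1. W is the centroid of triangle PAF ⇒ W = (1/3, 1/3)
2. D lies on line AW with AD:DW = 5:1 ⇒ D = (5/18, 4/9)
3. V is the centroid of triangle DPF ⇒ V = (23/54, 4/27)
line AV meets PF at T = (1/2, 0)
V = A + t·(T−A) with t = 23/27, so AV:VT = 23/27:4/27

AV:VT = 23/4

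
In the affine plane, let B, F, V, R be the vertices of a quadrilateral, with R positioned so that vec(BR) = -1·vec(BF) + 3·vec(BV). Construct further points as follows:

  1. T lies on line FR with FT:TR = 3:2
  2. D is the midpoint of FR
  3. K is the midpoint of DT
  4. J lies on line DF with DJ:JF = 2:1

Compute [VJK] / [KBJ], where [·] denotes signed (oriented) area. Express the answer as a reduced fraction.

[VJK]:[KBJ] = 1/3

Choose coordinates B = (0, 0), F = (1, 0), V = (0, 1), R = (-1, 3).
1. T lies on line FR with FT:TR = 3:2 ⇒ T = (-1/5, 9/5)
2. D is the midpoint of FR ⇒ D = (0, 3/2)
3. K is the midpoint of DT ⇒ K = (-1/10, 33/20)
4. J lies on line DF with DJ:JF = 2:1 ⇒ J = (2/3, 1/2)
2·[VJK] = 23/60, 2·[KBJ] = 23/20
[VJK]:[KBJ] = 23/60:23/20 = 1/3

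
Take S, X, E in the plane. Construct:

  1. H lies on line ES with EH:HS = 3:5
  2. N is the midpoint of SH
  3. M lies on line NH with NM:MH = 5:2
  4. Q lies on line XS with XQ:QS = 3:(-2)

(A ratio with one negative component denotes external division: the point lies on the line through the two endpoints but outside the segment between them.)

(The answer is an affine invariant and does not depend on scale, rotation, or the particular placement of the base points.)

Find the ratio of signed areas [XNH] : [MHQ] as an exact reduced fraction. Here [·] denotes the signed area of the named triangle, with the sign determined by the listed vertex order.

Choose coordinates S = (0, 0), X = (1, 0), E = (0, 1).
1. H lies on line ES with EH:HS = 3:5 ⇒ H = (0, 5/8)
2. N is the midpoint of SH ⇒ N = (0, 5/16)
3. M lies on line NH with NM:MH = 5:2 ⇒ M = (0, 15/28)
4. Q lies on line XS with XQ:QS = 3:(-2) ⇒ Q = (-2, 0)
2·[XNH] = -5/16, 2·[MHQ] = 5/28
[XNH]:[MHQ] = -5/16:5/28 = -7/4

[XNH]:[MHQ] = -7/4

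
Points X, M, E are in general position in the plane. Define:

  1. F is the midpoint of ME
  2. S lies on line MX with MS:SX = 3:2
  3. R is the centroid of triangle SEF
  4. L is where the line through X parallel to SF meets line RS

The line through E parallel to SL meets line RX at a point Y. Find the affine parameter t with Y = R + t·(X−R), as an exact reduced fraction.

Choose coordinates X = (0, 0), M = (1, 0), E = (0, 1).
1. F is the midpoint of ME ⇒ F = (1/2, 1/2)
2. S lies on line MX with MS:SX = 3:2 ⇒ S = (2/5, 0)
3. R is the centroid of triangle SEF ⇒ R = (3/10, 1/2)
4. L is where the line through X parallel to SF meets line RS ⇒ L = (1/5, 1)
through E parallel to SL: direction (-1/5, 1); meets RX at Y = (3/20, 1/4)
Y = R + t·(X−R) with t = 1/2

t = 1/2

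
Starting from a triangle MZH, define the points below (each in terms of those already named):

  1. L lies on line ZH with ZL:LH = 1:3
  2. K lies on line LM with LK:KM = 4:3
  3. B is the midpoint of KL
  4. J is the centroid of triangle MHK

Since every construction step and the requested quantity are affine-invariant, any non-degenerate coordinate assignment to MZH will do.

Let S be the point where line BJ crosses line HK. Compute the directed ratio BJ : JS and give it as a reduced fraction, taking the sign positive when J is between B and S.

Assign M = (0, 0), Z = (1, 0), H = (0, 1) — the answer is frame-independent, so this choice is without loss of generality.
1. L lies on line ZH with ZL:LH = 1:3 ⇒ L = (3/4, 1/4)
2. K lies on line LM with LK:KM = 4:3 ⇒ K = (9/28, 3/28)
3. B is the midpoint of KL ⇒ B = (15/28, 5/28)
4. J is the centroid of triangle MHK ⇒ J = (3/28, 31/84)
line BJ meets HK at S = (1/4, 11/36)
J = B + t·(S−B) with t = 3/2, so BJ:JS = 3/2:-1/2

BJ:JS = -3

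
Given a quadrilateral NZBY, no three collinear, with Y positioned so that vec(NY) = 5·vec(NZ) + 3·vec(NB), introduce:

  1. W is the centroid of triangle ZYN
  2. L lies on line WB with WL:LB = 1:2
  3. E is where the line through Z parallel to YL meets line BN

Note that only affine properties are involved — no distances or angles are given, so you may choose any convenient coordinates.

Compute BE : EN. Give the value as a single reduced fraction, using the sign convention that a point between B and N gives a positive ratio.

Set N = (0, 0), Z = (1, 0), B = (0, 1), Y = (5, 3); any affine frame gives the same invariant.
1. W is the centroid of triangle ZYN ⇒ W = (2, 1)
2. L lies on line WB with WL:LB = 1:2 ⇒ L = (4/3, 1)
3. E is where the line through Z parallel to YL meets line BN ⇒ E = (0, -6/11)
E = B + t·(N−B) with t = 17/11, so BE:EN = t:(1−t) = 17/11:-6/11

BE:EN = -17/6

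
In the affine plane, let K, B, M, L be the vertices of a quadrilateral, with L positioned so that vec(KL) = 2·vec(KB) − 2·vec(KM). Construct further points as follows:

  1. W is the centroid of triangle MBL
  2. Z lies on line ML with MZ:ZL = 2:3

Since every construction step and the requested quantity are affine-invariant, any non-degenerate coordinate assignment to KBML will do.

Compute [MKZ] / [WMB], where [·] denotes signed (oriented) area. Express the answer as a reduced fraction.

Choose coordinates K = (0, 0), B = (1, 0), M = (0, 1), L = (2, -2).
1. W is the centroid of triangle MBL ⇒ W = (1, -1/3)
2. Z lies on line ML with MZ:ZL = 2:3 ⇒ Z = (4/5, -1/5)
2·[MKZ] = 4/5, 2·[WMB] = -1/3
[MKZ]:[WMB] = 4/5:-1/3 = -12/5

[MKZ]:[WMB] = -12/5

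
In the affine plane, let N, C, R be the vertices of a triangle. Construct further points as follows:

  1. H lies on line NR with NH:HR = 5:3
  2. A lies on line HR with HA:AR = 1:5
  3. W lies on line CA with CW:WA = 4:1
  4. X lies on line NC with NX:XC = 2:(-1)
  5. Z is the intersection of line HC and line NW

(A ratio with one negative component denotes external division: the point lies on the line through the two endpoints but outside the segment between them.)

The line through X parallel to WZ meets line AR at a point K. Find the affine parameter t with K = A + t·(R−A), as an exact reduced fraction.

Choose coordinates N = (0, 0), C = (1, 0), R = (0, 1).
1. H lies on line NR with NH:HR = 5:3 ⇒ H = (0, 5/8)
2. A lies on line HR with HA:AR = 1:5 ⇒ A = (0, 11/16)
3. W lies on line CA with CW:WA = 4:1 ⇒ W = (1/5, 11/20)
4. X lies on line NC with NX:XC = 2:(-1) ⇒ X = (2, 0)
5. Z is the intersection of line HC and line NW ⇒ Z = (5/27, 55/108)
through X parallel to WZ: direction (-2/135, -11/270); meets AR at K = (0, -11/2)
K = A + t·(R−A) with t = -99/5

t = -99/5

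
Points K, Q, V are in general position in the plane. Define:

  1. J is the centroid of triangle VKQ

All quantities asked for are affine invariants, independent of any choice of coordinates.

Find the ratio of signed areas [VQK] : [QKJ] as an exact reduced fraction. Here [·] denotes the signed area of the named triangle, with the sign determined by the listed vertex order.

Assign K = (0, 0), Q = (1, 0), V = (0, 1) — the answer is frame-independent, so this choice is without loss of generality.
1. J is the centroid of triangle VKQ ⇒ J = (1/3, 1/3)
2·[VQK] = -1, 2·[QKJ] = -1/3
[VQK]:[QKJ] = -1:-1/3 = 3

[VQK]:[QKJ] = 3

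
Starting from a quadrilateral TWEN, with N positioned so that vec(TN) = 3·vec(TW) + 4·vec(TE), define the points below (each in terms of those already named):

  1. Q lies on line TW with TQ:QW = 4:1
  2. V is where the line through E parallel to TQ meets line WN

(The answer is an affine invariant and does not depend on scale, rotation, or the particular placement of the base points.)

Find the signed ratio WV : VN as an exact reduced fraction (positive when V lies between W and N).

WV:VN = 1/3

Choose coordinates T = (0, 0), W = (1, 0), E = (0, 1), N = (3, 4).
1. Q lies on line TW with TQ:QW = 4:1 ⇒ Q = (4/5, 0)
2. V is where the line through E parallel to TQ meets line WN ⇒ V = (3/2, 1)
V = W + t·(N−W) with t = 1/4, so WV:VN = t:(1−t) = 1/4:3/4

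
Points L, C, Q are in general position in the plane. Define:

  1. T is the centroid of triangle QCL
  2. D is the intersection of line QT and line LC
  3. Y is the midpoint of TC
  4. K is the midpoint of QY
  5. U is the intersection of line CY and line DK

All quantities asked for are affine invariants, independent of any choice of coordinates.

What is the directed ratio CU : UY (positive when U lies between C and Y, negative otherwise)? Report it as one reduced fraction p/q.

CU:UY = -7/3

Work in coordinates with L = (0, 0), C = (1, 0), Q = (0, 1).
1. T is the centroid of triangle QCL ⇒ T = (1/3, 1/3)
2. D is the intersection of line QT and line LC ⇒ D = (1/2, 0)
3. Y is the midpoint of TC ⇒ Y = (2/3, 1/6)
4. K is the midpoint of QY ⇒ K = (1/3, 7/12)
5. U is the intersection of line CY and line DK ⇒ U = (5/12, 7/24)
U = C + t·(Y−C) with t = 7/4, so CU:UY = t:(1−t) = 7/4:-3/4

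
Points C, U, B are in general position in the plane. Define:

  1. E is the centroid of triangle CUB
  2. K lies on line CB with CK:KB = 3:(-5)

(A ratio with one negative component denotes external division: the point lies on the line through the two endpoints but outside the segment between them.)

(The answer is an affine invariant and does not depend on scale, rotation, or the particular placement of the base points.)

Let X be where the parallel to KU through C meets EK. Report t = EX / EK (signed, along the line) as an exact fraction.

Set C = (0, 0), U = (1, 0), B = (0, 1); any affine frame gives the same invariant.
1. E is the centroid of triangle CUB ⇒ E = (1/3, 1/3)
2. K lies on line CB with CK:KB = 3:(-5) ⇒ K = (0, -3/2)
through C parallel to KU: direction (1, 3/2); meets EK at X = (3/8, 9/16)
X = E + t·(K−E) with t = -1/8

t = -1/8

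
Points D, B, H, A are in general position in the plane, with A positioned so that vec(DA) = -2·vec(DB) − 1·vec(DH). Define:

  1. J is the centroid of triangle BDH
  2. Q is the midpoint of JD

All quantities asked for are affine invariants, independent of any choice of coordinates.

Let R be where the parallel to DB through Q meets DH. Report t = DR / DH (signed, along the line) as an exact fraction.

t = 1/6

Assign D = (0, 0), B = (1, 0), H = (0, 1), A = (-2, -1) — the answer is frame-independent, so this choice is without loss of generality.
1. J is the centroid of triangle BDH ⇒ J = (1/3, 1/3)
2. Q is the midpoint of JD ⇒ Q = (1/6, 1/6)
through Q parallel to DB: direction (1, 0); meets DH at R = (0, 1/6)
R = D + t·(H−D) with t = 1/6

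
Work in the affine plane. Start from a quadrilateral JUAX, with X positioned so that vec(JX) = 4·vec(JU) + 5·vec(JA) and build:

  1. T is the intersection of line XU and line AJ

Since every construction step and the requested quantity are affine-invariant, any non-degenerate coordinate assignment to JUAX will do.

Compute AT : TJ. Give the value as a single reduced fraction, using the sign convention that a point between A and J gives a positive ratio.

AT:TJ = -8/5

Work in coordinates with J = (0, 0), U = (1, 0), A = (0, 1), X = (4, 5).
1. T is the intersection of line XU and line AJ ⇒ T = (0, -5/3)
T = A + t·(J−A) with t = 8/3, so AT:TJ = t:(1−t) = 8/3:-5/3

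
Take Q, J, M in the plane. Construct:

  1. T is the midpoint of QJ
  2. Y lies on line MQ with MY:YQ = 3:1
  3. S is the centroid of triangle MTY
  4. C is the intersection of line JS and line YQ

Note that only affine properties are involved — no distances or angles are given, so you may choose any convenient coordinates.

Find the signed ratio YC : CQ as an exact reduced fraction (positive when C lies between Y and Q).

Set Q = (0, 0), J = (1, 0), M = (0, 1); any affine frame gives the same invariant.
1. T is the midpoint of QJ ⇒ T = (1/2, 0)
2. Y lies on line MQ with MY:YQ = 3:1 ⇒ Y = (0, 1/4)
3. S is the centroid of triangle MTY ⇒ S = (1/6, 5/12)
4. C is the intersection of line JS and line YQ ⇒ C = (0, 1/2)
C = Y + t·(Q−Y) with t = -1, so YC:CQ = t:(1−t) = -1:2

YC:CQ = -1/2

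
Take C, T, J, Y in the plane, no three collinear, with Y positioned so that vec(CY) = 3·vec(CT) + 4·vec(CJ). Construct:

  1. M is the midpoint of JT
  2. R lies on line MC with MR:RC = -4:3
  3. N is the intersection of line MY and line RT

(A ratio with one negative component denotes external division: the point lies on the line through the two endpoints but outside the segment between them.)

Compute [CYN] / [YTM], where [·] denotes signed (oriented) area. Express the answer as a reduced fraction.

Choose coordinates C = (0, 0), T = (1, 0), J = (0, 1), Y = (3, 4).
1. M is the midpoint of JT ⇒ M = (1/2, 1/2)
2. R lies on line MC with MR:RC = -4:3 ⇒ R = (-3/2, -3/2)
3. N is the intersection of line MY and line RT ⇒ N = (-1/2, -9/10)
2·[CYN] = -7/10, 2·[YTM] = -3
[CYN]:[YTM] = -7/10:-3 = 7/30

[CYN]:[YTM] = 7/30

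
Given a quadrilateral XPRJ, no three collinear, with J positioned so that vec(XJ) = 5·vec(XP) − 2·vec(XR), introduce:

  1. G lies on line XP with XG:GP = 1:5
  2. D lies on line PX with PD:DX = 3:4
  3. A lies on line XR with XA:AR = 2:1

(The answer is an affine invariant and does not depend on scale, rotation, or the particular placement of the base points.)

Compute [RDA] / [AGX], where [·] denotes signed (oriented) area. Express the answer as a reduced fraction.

Assign X = (0, 0), P = (1, 0), R = (0, 1), J = (5, -2) — the answer is frame-independent, so this choice is without loss of generality.
1. G lies on line XP with XG:GP = 1:5 ⇒ G = (1/6, 0)
2. D lies on line PX with PD:DX = 3:4 ⇒ D = (4/7, 0)
3. A lies on line XR with XA:AR = 2:1 ⇒ A = (0, 2/3)
2·[RDA] = -4/21, 2·[AGX] = -1/9
[RDA]:[AGX] = -4/21:-1/9 = 12/7

[RDA]:[AGX] = 12/7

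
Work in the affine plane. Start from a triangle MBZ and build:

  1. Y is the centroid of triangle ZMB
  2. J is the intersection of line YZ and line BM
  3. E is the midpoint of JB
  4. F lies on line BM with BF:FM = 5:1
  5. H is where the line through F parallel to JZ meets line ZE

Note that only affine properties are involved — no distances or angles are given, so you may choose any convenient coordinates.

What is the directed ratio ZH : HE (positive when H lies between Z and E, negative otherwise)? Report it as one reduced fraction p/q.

Choose coordinates M = (0, 0), B = (1, 0), Z = (0, 1).
1. Y is the centroid of triangle ZMB ⇒ Y = (1/3, 1/3)
2. J is the intersection of line YZ and line BM ⇒ J = (1/2, 0)
3. E is the midpoint of JB ⇒ E = (3/4, 0)
4. F lies on line BM with BF:FM = 5:1 ⇒ F = (1/6, 0)
5. H is where the line through F parallel to JZ meets line ZE ⇒ H = (-1, 7/3)
H = Z + t·(E−Z) with t = -4/3, so ZH:HE = t:(1−t) = -4/3:7/3

ZH:HE = -4/7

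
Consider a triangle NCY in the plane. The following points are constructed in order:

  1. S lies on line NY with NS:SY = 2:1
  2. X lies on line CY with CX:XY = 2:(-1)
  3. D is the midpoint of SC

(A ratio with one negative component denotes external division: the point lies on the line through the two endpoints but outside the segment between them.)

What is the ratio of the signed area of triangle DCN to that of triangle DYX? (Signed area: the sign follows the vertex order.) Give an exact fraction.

[DCN]:[DYX] = -2

Set N = (0, 0), C = (1, 0), Y = (0, 1); any affine frame gives the same invariant.
1. S lies on line NY with NS:SY = 2:1 ⇒ S = (0, 2/3)
2. X lies on line CY with CX:XY = 2:(-1) ⇒ X = (-1, 2)
3. D is the midpoint of SC ⇒ D = (1/2, 1/3)
2·[DCN] = -1/3, 2·[DYX] = 1/6
[DCN]:[DYX] = -1/3:1/6 = -2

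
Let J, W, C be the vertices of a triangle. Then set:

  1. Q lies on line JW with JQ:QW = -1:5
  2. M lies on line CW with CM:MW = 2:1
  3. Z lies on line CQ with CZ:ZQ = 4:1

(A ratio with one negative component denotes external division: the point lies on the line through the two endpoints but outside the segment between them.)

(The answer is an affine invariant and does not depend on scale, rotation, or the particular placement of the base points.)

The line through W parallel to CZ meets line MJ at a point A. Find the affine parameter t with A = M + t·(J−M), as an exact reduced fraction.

t = -5/7

Assign J = (0, 0), W = (1, 0), C = (0, 1) — the answer is frame-independent, so this choice is without loss of generality.
1. Q lies on line JW with JQ:QW = -1:5 ⇒ Q = (-1/4, 0)
2. M lies on line CW with CM:MW = 2:1 ⇒ M = (2/3, 1/3)
3. Z lies on line CQ with CZ:ZQ = 4:1 ⇒ Z = (-1/5, 1/5)
through W parallel to CZ: direction (-1/5, -4/5); meets MJ at A = (8/7, 4/7)
A = M + t·(J−M) with t = -5/7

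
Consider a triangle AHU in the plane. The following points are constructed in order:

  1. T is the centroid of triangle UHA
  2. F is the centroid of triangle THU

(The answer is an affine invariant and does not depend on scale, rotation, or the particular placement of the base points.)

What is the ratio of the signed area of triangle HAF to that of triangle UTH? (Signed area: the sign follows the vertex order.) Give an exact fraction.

Assign A = (0, 0), H = (1, 0), U = (0, 1) — the answer is frame-independent, so this choice is without loss of generality.
1. T is the centroid of triangle UHA ⇒ T = (1/3, 1/3)
2. F is the centroid of triangle THU ⇒ F = (4/9, 4/9)
2·[HAF] = -4/9, 2·[UTH] = 1/3
[HAF]:[UTH] = -4/9:1/3 = -4/3

[HAF]:[UTH] = -4/3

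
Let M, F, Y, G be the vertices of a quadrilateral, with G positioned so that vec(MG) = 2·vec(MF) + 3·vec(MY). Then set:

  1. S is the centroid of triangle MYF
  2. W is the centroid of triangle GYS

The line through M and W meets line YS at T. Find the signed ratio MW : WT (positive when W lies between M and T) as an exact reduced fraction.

Work in coordinates with M = (0, 0), F = (1, 0), Y = (0, 1), G = (2, 3).
1. S is the centroid of triangle MYF ⇒ S = (1/3, 1/3)
2. W is the centroid of triangle GYS ⇒ W = (7/9, 13/9)
line MW meets YS at T = (7/27, 13/27)
W = M + t·(T−M) with t = 3, so MW:WT = 3:-2

MW:WT = -3/2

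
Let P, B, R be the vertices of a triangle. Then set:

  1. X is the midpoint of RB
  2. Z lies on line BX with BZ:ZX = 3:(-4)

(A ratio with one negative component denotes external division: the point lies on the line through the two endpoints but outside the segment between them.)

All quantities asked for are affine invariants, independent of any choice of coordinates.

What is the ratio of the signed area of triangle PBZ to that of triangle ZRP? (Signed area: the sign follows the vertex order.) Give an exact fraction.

Assign P = (0, 0), B = (1, 0), R = (0, 1) — the answer is frame-independent, so this choice is without loss of generality.
1. X is the midpoint of RB ⇒ X = (1/2, 1/2)
2. Z lies on line BX with BZ:ZX = 3:(-4) ⇒ Z = (5/2, -3/2)
2·[PBZ] = -3/2, 2·[ZRP] = 5/2
[PBZ]:[ZRP] = -3/2:5/2 = -3/5

[PBZ]:[ZRP] = -3/5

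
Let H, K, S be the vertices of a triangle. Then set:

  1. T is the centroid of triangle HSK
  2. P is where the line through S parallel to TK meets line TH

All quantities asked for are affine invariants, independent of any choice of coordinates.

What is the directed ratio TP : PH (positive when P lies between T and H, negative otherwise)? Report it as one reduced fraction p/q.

Set H = (0, 0), K = (1, 0), S = (0, 1); any affine frame gives the same invariant.
1. T is the centroid of triangle HSK ⇒ T = (1/3, 1/3)
2. P is where the line through S parallel to TK meets line TH ⇒ P = (2/3, 2/3)
P = T + t·(H−T) with t = -1, so TP:PH = t:(1−t) = -1:2

TP:PH = -1/2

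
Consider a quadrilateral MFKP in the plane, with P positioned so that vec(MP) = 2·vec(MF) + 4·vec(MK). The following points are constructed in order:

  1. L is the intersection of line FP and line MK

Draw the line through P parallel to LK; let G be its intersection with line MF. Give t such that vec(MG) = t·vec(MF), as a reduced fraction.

t = 2

Work in coordinates with M = (0, 0), F = (1, 0), K = (0, 1), P = (2, 4).
1. L is the intersection of line FP and line MK ⇒ L = (0, -4)
through P parallel to LK: direction (0, 5); meets MF at G = (2, 0)
G = M + t·(F−M) with t = 2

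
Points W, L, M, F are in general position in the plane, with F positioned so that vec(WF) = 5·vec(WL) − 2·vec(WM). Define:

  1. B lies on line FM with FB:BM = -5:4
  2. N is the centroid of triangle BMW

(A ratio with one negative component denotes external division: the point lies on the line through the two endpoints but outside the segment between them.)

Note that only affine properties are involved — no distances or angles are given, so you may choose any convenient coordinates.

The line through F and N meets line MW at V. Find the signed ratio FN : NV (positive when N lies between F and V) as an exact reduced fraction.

FN:NV = -7/4

Set W = (0, 0), L = (1, 0), M = (0, 1), F = (5, -2); any affine frame gives the same invariant.
1. B lies on line FM with FB:BM = -5:4 ⇒ B = (-20, 13)
2. N is the centroid of triangle BMW ⇒ N = (-20/3, 14/3)
line FN meets MW at V = (0, 6/7)
N = F + t·(V−F) with t = 7/3, so FN:NV = 7/3:-4/3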